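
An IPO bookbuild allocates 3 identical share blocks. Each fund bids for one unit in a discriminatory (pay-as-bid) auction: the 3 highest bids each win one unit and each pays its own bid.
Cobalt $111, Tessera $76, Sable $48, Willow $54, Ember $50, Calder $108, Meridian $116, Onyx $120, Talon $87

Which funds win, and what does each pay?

Bids ranked high→low: 120 (Onyx), 116 (Meridian), 111 (Cobalt), 108 (Calder), 87 (Talon), …
Winners (3 units): Onyx, Meridian, Cobalt.
Each winner pays its own bid: Onyx $120, Meridian $116, Cobalt $111.

Onyx $120, Meridian $116, Cobalt $111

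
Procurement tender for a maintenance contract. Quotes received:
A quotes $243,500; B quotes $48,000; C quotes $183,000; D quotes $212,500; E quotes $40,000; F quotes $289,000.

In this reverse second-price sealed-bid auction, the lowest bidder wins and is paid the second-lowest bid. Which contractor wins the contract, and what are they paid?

Bids ranked: 40,000 (E) < 48,000 (B) < 183,000 (C) < 212,500 (D) < 243,500 (A) < 289,000 (F)
E wins with the lowest bid; price is set by the runner-up at $48,000.

E is paid $48,000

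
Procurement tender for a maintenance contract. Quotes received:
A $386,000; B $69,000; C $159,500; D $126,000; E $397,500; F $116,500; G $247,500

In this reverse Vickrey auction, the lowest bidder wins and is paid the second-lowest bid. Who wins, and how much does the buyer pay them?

Rule: the lowest bidder wins and is paid the second-lowest bid.
Sorting bids: 69,000 (B) < 116,500 (F) < 126,000 (D) < 159,500 (C) < 247,500 (G) < 386,000 (A) < …
Second-price: B is paid F's bid of $116,500.

B is paid $116,500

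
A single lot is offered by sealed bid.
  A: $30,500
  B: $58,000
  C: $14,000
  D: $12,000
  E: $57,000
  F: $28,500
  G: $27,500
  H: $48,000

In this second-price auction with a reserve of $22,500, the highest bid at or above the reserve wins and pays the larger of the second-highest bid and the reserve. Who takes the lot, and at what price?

Sorting bids: 58,000 (B) > 57,000 (E) > 48,000 (H) > 30,500 (A) > 28,500 (F) > 27,500 (G) > …
Highest eligible bid: B at $58,000.
Second-highest bid $57,000 exceeds the reserve $22,500 → payment $57,000.

B pays $57,000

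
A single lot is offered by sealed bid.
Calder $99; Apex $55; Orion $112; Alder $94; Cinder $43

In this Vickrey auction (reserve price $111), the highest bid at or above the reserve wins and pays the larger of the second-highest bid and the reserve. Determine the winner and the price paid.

Orion pays $111

Vickrey auction (reserve price $111): the highest bid at or above the reserve wins and pays the larger of the second-highest bid and the reserve.
Bids in order: 112 (Orion) > 99 (Calder) > 94 (Alder) > 55 (Apex) > 43 (Cinder)
Orion has the top bid at or above the reserve ($112).
max(second-highest $99, reserve $111) = $111.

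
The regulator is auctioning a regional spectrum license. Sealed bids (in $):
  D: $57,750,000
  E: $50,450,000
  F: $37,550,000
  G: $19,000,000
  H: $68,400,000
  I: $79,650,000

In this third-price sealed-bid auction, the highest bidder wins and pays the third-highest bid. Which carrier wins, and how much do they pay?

Bids ranked: 79,650,000 (I) > 68,400,000 (H) > 57,750,000 (D) > 50,450,000 (E) > 37,550,000 (F) > 19,000,000 (G)
I wins; payment is bid #3 in the ranking = $57,750,000.

I pays $57,750,000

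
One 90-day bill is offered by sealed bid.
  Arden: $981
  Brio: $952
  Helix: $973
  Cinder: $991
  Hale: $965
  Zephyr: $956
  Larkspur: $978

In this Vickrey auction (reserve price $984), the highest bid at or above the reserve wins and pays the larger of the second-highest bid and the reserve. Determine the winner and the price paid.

Vickrey auction (reserve price $984): the highest bid at or above the reserve wins and pays the larger of the second-highest bid and the reserve.
Bids ranked: 991 (Cinder) > 981 (Arden) > 978 (Larkspur) > 973 (Helix) > 965 (Hale) > 956 (Zephyr) > …
Cinder has the top bid at or above the reserve ($991).
Second-highest bid $981 is below the reserve $984, so the reserve binds → payment $984.

Cinder pays $984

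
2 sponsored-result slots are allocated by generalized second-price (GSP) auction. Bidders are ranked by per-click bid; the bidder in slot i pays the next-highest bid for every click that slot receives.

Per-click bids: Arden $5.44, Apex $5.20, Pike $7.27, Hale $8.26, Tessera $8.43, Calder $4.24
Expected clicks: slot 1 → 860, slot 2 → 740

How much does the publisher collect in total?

Per-click bids in order: $8.43 (Tessera) > $8.26 (Hale) > $7.27 (Pike) > …
Slot 1: Tessera pays $8.26 × 860 = $7103.60
Slot 2: Hale pays $7.27 × 740 = $5379.80
Total = $12483.40

Total revenue: $12483.40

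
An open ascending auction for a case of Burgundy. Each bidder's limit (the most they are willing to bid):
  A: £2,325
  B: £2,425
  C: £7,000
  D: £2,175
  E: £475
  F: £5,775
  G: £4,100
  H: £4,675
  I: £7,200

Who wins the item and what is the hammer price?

I wins at £7,000

Rule: the price rises until one bidder remains; the winner pays the price at which the last rival dropped out.
Sorting limits: 7,200 (I) > 7,000 (C) > 5,775 (F) > 4,675 (H) > 4,100 (G) > 2,425 (B) > …
Once the price passes £7,000, only I is left; the hammer falls at C's limit of £7,000.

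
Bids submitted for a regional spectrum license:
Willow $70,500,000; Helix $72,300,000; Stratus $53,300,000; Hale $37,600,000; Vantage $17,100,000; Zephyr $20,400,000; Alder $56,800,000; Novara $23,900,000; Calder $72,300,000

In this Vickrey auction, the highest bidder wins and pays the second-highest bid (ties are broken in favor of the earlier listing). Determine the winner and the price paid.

Bids ranked: 72,300,000 (Helix) > 72,300,000 (Calder) > 70,500,000 (Willow) > 56,800,000 (Alder) > 53,300,000 (Stratus) > 37,600,000 (Hale) > …
Helix and Calder tie at $72,300,000; tie-break gives it to Helix.
Helix is highest; pays the second-highest bid, $72,300,000.

Helix pays $72,300,000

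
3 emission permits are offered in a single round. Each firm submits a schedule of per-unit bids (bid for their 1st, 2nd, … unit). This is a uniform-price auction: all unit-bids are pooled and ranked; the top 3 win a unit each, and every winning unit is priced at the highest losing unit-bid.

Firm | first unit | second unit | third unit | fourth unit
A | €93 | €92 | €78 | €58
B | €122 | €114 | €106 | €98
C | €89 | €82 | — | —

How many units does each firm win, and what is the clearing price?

B 3; clearing price €98

Pooled unit-bids ranked (top 3): 122 (B-1), 114 (B-2), 106 (B-3)
The (k+1)-th unit-bid is €98.
Allocation: B 3.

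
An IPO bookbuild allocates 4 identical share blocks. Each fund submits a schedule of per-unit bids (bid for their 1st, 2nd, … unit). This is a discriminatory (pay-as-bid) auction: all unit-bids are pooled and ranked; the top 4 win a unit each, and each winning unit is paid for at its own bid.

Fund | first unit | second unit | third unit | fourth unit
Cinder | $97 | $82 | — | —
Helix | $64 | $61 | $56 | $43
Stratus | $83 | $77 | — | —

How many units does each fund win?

Cinder 2, Stratus 2

Pooled unit-bids ranked (top 4): 97 (Cinder-1), 83 (Stratus-1), 82 (Cinder-2), 77 (Stratus-2)
Next rejected bid: $64 (not a price — pay-as-bid).
Allocation: Cinder 2, Stratus 2.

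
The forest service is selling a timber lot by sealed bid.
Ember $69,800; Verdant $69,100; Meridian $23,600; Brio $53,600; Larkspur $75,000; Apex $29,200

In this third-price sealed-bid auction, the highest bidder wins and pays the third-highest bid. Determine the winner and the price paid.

Larkspur pays $69,100

Bids in order: 75,000 (Larkspur) > 69,800 (Ember) > 69,100 (Verdant) > 53,600 (Brio) > 29,200 (Apex) > 23,600 (Meridian)
Larkspur wins; payment is bid #3 in the ranking = $69,100.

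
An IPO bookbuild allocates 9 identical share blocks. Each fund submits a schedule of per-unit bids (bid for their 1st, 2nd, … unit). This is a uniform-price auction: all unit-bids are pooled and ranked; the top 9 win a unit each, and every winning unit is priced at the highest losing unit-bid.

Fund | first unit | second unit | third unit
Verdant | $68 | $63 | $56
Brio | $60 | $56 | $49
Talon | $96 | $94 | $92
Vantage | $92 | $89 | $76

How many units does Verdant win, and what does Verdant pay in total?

All unit-bids, highest first — top 9: 96 (Talon-1), 94 (Talon-2), 92 (Talon-3), 92 (Vantage-1), 89 (Vantage-2), 76 (Vantage-3), 68 (Verdant-1), 63 (Verdant-2), 60 (Brio-1)
First bid not allocated: $56.
Verdant wins 2 unit(s) at $56 each.

Verdant: 2 units, pays $112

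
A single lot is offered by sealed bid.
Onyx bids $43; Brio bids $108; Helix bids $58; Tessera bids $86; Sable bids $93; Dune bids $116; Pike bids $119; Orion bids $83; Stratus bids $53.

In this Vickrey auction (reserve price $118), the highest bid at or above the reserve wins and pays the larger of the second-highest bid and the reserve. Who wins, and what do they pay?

Pike pays $118

Rule: the highest bid at or above the reserve wins and pays the larger of the second-highest bid and the reserve.
Bids ranked: 119 (Pike) > 116 (Dune) > 108 (Brio) > 93 (Sable) > 86 (Tessera) > 83 (Orion) > …
Highest eligible bid: Pike at $119.
max(second-highest $116, reserve $118) = $118.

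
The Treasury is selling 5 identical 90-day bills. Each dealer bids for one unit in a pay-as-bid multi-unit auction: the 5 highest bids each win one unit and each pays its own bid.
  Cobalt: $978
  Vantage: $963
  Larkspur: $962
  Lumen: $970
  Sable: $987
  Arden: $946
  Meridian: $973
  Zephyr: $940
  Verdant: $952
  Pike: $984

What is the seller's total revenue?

Total revenue: $4,892

Bids ranked high→low: 987 (Sable), 984 (Pike), 978 (Cobalt), 973 (Meridian), 970 (Lumen), 963 (Vantage), 962 (Larkspur), …
The 5 highest are Sable, Pike, Cobalt, Meridian, Lumen.
Total revenue = 987 + 984 + 978 + 973 + 970 = $4,892.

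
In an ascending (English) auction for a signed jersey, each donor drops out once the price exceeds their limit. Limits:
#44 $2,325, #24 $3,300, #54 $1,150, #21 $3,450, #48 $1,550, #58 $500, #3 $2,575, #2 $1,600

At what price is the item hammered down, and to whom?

#21 wins at $3,300

Rule: the price rises until one bidder remains; the winner pays the price at which the last rival dropped out.
Sorting limits: 3,450 (#21) > 3,300 (#24) > 2,575 (#3) > 2,325 (#44) > 1,600 (#2) > 1,550 (#48) > …
Once the price passes $3,300, only #21 is left; the hammer falls at #24's limit of $3,300.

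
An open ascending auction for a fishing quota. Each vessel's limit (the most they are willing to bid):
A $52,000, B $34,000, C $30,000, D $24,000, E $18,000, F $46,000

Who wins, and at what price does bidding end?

Sorting limits: 52,000 (A) > 46,000 (F) > 34,000 (B) > 30,000 (C) > 24,000 (D) > 18,000 (E)
F is the last rival to drop out, at $46,000; A remains and wins at that price.

A wins at $46,000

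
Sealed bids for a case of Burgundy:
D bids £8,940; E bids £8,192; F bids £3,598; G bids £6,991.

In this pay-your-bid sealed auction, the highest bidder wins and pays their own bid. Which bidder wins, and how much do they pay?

Rule: the highest bidder wins and pays their own bid.
Bids in order: 8,940 (D) > 8,192 (E) > 6,991 (G) > 3,598 (F)
D is highest → pays own bid, £8,940.

D pays £8,940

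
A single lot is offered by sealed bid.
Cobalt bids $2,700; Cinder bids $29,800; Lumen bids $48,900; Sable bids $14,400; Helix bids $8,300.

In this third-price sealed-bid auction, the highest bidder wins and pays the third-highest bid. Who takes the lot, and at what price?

Lumen pays $14,400

Rule: the highest bidder wins and pays the third-highest bid.
Bids in order: 48,900 (Lumen) > 29,800 (Cinder) > 14,400 (Sable) > 8,300 (Helix) > 2,700 (Cobalt)
Lumen is highest; pays the third-highest bid, $14,400.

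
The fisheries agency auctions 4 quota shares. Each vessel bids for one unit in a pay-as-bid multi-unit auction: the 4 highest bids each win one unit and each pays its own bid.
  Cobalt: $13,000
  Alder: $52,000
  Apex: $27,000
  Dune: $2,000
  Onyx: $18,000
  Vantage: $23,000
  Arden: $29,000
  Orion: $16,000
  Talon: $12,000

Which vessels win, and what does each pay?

Sorting: 52,000 (Alder), 29,000 (Arden), 27,000 (Apex), 23,000 (Vantage), 18,000 (Onyx), 16,000 (Orion), …
Top 4: Alder, Arden, Apex, Vantage.
Each winner pays its own bid: Alder $52,000, Arden $29,000, Apex $27,000, Vantage $23,000.

Alder $52,000, Arden $29,000, Apex $27,000, Vantage $23,000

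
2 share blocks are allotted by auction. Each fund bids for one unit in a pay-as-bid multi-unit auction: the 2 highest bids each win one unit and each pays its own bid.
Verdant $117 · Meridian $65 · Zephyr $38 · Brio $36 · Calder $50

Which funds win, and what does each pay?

Verdant $117, Meridian $65

Sorting: 117 (Verdant), 65 (Meridian), 50 (Calder), 38 (Zephyr), …
Top 2: Verdant, Meridian.
Each winner pays its own bid: Verdant $117, Meridian $65.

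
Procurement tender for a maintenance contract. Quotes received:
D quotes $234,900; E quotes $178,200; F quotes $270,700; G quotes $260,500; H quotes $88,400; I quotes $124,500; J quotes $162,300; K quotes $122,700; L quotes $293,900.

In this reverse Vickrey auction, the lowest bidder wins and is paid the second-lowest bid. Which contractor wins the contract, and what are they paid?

Bids ranked: 88,400 (H) < 122,700 (K) < 124,500 (I) < 162,300 (J) < 178,200 (E) < 234,900 (D) < …
H wins with the lowest bid; price is set by the runner-up at $122,700.

H is paid $122,700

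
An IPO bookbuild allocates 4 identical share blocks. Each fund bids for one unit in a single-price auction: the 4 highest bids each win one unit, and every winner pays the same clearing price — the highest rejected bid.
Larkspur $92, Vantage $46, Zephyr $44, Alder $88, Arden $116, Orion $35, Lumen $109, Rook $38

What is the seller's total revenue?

Ordering the bids: 116 (Arden), 109 (Lumen), 92 (Larkspur), 88 (Alder), 46 (Vantage), 44 (Zephyr), …
The 4 highest are Arden, Lumen, Larkspur, Alder.
First losing bid is Vantage's $46, which sets the uniform price.
Total revenue = 4 × $46 = $184.

Total revenue: $184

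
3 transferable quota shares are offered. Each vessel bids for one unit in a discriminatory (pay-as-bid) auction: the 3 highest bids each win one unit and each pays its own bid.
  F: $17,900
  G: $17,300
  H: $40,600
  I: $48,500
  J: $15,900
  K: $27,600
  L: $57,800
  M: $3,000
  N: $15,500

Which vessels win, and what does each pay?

L $57,800, I $48,500, H $40,600

Ordering the bids: 57,800 (L), 48,500 (I), 40,600 (H), 27,600 (K), 17,900 (F), …
Top 3: L, I, H.
Each winner pays its own bid: L $57,800, I $48,500, H $40,600.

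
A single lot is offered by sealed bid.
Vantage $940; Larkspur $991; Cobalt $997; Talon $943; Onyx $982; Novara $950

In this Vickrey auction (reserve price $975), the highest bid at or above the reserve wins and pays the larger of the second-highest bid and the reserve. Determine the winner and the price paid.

Cobalt pays $991

Rule: the highest bid at or above the reserve wins and pays the larger of the second-highest bid and the reserve.
Bids ranked: 997 (Cobalt) > 991 (Larkspur) > 982 (Onyx) > 950 (Novara) > 943 (Talon) > 940 (Vantage)
Highest eligible bid: Cobalt at $997.
Second-highest bid $991 exceeds the reserve $975 → payment $991.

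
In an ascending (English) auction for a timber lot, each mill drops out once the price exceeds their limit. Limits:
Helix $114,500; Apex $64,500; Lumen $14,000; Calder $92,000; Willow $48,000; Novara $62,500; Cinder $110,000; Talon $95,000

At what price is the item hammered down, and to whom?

Helix wins at $110,000

Limits in order: 114,500 (Helix) > 110,000 (Cinder) > 95,000 (Talon) > 92,000 (Calder) > 64,500 (Apex) > 62,500 (Novara) > …
Bidding ends when Cinder exits at $110,000; Helix takes it.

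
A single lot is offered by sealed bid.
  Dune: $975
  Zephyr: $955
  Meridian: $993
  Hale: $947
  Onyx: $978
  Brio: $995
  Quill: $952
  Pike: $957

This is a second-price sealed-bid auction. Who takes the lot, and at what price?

Brio pays $993

Sorting bids: 995 (Brio) > 993 (Meridian) > 978 (Onyx) > 975 (Dune) > 957 (Pike) > 955 (Zephyr) > …
Second-price: Brio pays Meridian's bid of $993.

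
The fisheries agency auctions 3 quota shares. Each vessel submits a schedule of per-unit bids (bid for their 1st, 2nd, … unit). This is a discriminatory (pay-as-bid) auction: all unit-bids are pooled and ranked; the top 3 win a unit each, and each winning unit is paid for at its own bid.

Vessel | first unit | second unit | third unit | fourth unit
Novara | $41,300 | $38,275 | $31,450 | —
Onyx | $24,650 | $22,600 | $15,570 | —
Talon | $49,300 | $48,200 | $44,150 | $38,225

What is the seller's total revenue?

Pooled unit-bids ranked (top 3): 49,300 (Talon-1), 48,200 (Talon-2), 44,150 (Talon-3)
Next rejected bid: $41,300 (not a price — pay-as-bid).
Each winning unit pays its own bid.
Revenue = 49,300 + 48,200 + 44,150 = $141,650.

Total revenue: $141,650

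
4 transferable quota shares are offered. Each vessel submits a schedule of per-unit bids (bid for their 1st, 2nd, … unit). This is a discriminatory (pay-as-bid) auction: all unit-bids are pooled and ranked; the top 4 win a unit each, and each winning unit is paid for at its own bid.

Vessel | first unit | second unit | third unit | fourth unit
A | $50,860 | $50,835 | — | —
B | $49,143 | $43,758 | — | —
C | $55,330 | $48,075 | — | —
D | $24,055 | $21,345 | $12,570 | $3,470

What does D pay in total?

D pays $0

Pooled unit-bids ranked (top 4): 55,330 (C-1), 50,860 (A-1), 50,835 (A-2), 49,143 (B-1)
Next rejected bid: $48,075 (not a price — pay-as-bid).
D wins no units.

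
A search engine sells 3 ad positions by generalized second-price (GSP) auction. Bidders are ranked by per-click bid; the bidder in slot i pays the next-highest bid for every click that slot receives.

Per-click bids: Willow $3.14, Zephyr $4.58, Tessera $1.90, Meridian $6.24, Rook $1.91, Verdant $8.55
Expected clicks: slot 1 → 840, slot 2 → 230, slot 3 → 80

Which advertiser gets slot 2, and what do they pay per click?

Sorting advertisers: $8.55 (Verdant) > $6.24 (Meridian) > $4.58 (Zephyr) > $3.14 (Willow) > …
Slot 2 goes to the second-ranked bidder, Meridian, who pays the next bid down: $4.58/click.

Meridian; $4.58 per click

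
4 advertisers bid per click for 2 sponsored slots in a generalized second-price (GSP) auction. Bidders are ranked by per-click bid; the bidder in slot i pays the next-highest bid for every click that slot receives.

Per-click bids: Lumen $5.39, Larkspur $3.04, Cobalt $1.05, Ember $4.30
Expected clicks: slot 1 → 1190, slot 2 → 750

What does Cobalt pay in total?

Cobalt pays $0.00

Per-click bids in order: $5.39 (Lumen) > $4.30 (Ember) > $3.04 (Larkspur) > …
Cobalt ranks below slot 2 → no slot, pays nothing.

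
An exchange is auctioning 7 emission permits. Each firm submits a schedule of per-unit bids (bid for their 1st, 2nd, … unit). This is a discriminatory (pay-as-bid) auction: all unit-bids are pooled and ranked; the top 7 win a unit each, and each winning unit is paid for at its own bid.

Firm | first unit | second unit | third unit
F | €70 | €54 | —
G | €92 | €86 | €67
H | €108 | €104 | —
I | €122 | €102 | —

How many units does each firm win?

F 1, G 2, H 2, I 2

Pooled unit-bids ranked (top 7): 122 (I-1), 108 (H-1), 104 (H-2), 102 (I-2), 92 (G-1), 86 (G-2), 70 (F-1)
Next rejected bid: €67 (not a price — pay-as-bid).
Allocation: F 1, G 2, H 2, I 2.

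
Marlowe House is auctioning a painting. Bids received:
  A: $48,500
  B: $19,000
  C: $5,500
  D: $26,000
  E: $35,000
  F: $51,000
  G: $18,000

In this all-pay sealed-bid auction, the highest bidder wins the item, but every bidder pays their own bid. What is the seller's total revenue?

Sorting bids: 51,000 (F) > 48,500 (A) > 35,000 (E) > 26,000 (D) > 19,000 (B) > 18,000 (G) > …
F wins with the top bid; all bids are sunk regardless.
Every bidder forfeits their bid regardless of winning.
Revenue = 48,500 + 19,000 + 5,500 + 26,000 + 35,000 + 51,000 + 18,000 = $203,000.

Total revenue: $203,000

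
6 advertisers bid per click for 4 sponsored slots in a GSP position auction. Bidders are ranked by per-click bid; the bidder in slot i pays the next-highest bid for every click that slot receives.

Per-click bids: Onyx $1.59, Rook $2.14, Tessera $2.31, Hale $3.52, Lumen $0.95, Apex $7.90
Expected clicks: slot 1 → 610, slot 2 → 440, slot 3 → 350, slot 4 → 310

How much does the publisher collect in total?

Total revenue: $4405.50

Sorting advertisers: $7.90 (Apex) > $3.52 (Hale) > $2.31 (Tessera) > $2.14 (Rook) > $1.59 (Onyx) > …
Slot 1: Apex pays $3.52 × 610 = $2147.20
Slot 2: Hale pays $2.31 × 440 = $1016.40
Slot 3: Tessera pays $2.14 × 350 = $749.00
Slot 4: Rook pays $1.59 × 310 = $492.90
Total = $4405.50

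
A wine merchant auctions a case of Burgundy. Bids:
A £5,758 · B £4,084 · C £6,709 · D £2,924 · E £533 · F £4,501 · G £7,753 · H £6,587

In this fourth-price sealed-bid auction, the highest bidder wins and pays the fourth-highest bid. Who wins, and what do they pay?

G pays £5,758

Fourth-price sealed-bid auction: the highest bidder wins and pays the fourth-highest bid.
Sorting bids: 7,753 (G) > 6,709 (C) > 6,587 (H) > 5,758 (A) > 4,501 (F) > 4,084 (B) > …
G wins; payment is bid #4 in the ranking = £5,758.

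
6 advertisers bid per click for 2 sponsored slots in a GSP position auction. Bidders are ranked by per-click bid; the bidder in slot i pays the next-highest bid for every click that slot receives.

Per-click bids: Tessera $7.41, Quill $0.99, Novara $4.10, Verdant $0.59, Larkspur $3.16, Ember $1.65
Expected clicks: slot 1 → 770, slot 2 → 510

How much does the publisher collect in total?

Ranked by bid: $7.41 (Tessera) > $4.10 (Novara) > $3.16 (Larkspur) > …
Slot 1: Tessera pays $4.10 × 770 = $3157.00
Slot 2: Novara pays $3.16 × 510 = $1611.60
Total = $4768.60

Total revenue: $4768.60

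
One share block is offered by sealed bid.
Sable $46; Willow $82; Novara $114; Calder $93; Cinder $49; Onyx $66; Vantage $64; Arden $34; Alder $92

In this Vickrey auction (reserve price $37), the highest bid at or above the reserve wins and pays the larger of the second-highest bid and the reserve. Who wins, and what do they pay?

Bids in order: 114 (Novara) > 93 (Calder) > 92 (Alder) > 82 (Willow) > 66 (Onyx) > 64 (Vantage) > …
Highest eligible bid: Novara at $114.
Second-highest bid $93 exceeds the reserve $37 → payment $93.

Novara pays $93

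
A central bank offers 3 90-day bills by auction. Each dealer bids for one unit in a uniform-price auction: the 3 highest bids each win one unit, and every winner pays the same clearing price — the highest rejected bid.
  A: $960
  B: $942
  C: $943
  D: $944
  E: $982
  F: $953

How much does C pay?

Bids ranked high→low: 982 (E), 960 (A), 953 (F), 944 (D), 943 (C), …
Top 3: E, A, F.
First losing bid is D's $944, which sets the uniform price.
C does not win → pays $0.

C pays $0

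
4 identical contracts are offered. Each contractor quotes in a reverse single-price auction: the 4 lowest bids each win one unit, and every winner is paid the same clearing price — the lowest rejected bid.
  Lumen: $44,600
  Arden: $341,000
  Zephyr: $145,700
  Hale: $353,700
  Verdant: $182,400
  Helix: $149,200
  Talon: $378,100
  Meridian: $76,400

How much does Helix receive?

Bids ranked low→high: 44,600 (Lumen), 76,400 (Meridian), 145,700 (Zephyr), 149,200 (Helix), 182,400 (Verdant), 341,000 (Arden), …
Lowest 4: Lumen, Meridian, Zephyr, Helix.
Lowest unsuccessful bid: $182,400 → clearing price.
Helix wins → is paid $182,400.

Helix is paid $182,400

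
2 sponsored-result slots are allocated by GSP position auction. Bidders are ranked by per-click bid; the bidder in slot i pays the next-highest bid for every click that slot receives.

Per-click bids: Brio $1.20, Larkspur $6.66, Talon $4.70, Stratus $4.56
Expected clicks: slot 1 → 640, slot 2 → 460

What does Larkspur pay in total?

Larkspur pays $3008.00

Ranked by bid: $6.66 (Larkspur) > $4.70 (Talon) > $4.56 (Stratus) > …
Larkspur holds slot 1 → pays next bid $4.70 × 640 clicks = $3008.00.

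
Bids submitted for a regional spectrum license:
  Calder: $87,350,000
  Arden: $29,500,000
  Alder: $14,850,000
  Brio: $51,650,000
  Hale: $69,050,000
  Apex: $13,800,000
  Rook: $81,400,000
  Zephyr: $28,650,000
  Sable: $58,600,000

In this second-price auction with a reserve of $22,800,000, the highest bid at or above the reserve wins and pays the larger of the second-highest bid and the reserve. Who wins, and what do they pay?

Calder pays $81,400,000

Bids in order: 87,350,000 (Calder) > 81,400,000 (Rook) > 69,050,000 (Hale) > 58,600,000 (Sable) > 51,650,000 (Brio) > 29,500,000 (Arden) > …
Calder has the top bid at or above the reserve ($87,350,000).
Second-highest bid $81,400,000 exceeds the reserve $22,800,000 → payment $81,400,000.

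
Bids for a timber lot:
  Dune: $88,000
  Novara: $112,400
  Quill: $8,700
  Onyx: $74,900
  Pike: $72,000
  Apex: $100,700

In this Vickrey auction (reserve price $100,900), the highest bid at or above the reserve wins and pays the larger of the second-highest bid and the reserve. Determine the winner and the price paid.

Novara pays $100,900

Sorting bids: 112,400 (Novara) > 100,700 (Apex) > 88,000 (Dune) > 74,900 (Onyx) > 72,000 (Pike) > 8,700 (Quill)
Highest eligible bid: Novara at $112,400.
max(second-highest $100,700, reserve $100,900) = $100,900.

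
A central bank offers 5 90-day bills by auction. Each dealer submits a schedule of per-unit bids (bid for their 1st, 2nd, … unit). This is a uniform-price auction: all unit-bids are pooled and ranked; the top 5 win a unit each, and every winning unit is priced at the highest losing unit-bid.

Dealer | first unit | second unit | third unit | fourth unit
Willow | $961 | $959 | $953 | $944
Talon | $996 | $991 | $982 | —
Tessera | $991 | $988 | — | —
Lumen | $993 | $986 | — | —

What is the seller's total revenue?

Total revenue: $4,930

Merging the schedules and taking the best 5: 996 (Talon-1), 993 (Lumen-1), 991 (Talon-2), 991 (Tessera-1), 988 (Tessera-2)
First bid not allocated: $986.
Allocation: Lumen 1, Talon 2, Tessera 2. Every unit priced at $986.
Revenue = 5 × 986 = $4,930.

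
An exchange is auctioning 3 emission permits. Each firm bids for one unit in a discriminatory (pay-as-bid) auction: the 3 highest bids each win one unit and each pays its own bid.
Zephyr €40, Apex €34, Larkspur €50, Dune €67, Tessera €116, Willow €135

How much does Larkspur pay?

Sorting: 135 (Willow), 116 (Tessera), 67 (Dune), 50 (Larkspur), 40 (Zephyr), …
Top 3: Willow, Tessera, Dune.
Larkspur does not win → €0.

Larkspur pays €0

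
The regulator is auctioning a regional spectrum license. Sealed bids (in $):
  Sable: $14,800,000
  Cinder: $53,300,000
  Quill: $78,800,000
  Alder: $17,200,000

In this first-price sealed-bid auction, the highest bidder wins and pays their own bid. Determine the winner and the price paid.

Quill pays $78,800,000

Bids in order: 78,800,000 (Quill) > 53,300,000 (Cinder) > 17,200,000 (Alder) > 14,800,000 (Sable)
Quill has the highest bid and pays exactly that: $78,800,000.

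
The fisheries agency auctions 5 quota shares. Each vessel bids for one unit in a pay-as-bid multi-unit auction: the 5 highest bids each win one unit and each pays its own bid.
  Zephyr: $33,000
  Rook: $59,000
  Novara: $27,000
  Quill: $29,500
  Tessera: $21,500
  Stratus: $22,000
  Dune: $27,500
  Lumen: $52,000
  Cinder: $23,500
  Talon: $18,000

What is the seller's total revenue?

Sorting: 59,000 (Rook), 52,000 (Lumen), 33,000 (Zephyr), 29,500 (Quill), 27,500 (Dune), 27,000 (Novara), 23,500 (Cinder), …
Winners (5 units): Rook, Lumen, Zephyr, Quill, Dune.
Total revenue = 59,000 + 52,000 + 33,000 + 29,500 + 27,500 = $201,000.

Total revenue: $201,000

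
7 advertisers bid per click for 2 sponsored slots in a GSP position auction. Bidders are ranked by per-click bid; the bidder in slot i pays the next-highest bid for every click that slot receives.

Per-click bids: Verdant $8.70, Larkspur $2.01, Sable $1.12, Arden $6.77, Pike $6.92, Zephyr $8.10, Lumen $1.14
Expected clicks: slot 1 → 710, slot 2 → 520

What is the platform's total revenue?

Total revenue: $9349.40

Sorting advertisers: $8.70 (Verdant) > $8.10 (Zephyr) > $6.92 (Pike) > …
Slot 1: Verdant pays $8.10 × 710 = $5751.00
Slot 2: Zephyr pays $6.92 × 520 = $3598.40
Total = $9349.40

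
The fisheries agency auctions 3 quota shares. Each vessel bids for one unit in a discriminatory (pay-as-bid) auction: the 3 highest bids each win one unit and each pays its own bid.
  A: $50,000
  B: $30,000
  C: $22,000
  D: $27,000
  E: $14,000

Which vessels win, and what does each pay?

A $50,000, B $30,000, D $27,000

Ordering the bids: 50,000 (A), 30,000 (B), 27,000 (D), 22,000 (C), 14,000 (E)
Top 3: A, B, D.
Each winner pays its own bid: A $50,000, B $30,000, D $27,000.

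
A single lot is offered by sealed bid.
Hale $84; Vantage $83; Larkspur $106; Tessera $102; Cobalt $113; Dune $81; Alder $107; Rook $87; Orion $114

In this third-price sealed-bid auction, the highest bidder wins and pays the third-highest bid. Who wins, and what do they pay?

Orion pays $107

Third-price sealed-bid auction: the highest bidder wins and pays the third-highest bid.
Bids in order: 114 (Orion) > 113 (Cobalt) > 107 (Alder) > 106 (Larkspur) > 102 (Tessera) > 87 (Rook) > …
Orion is highest; pays the third-highest bid, $107.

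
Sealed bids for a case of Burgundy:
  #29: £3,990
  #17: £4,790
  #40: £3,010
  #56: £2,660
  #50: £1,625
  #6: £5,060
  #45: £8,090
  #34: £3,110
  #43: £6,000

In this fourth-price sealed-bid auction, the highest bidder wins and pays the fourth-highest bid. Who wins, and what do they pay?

Bids in order: 8,090 (#45) > 6,000 (#43) > 5,060 (#6) > 4,790 (#17) > 3,990 (#29) > 3,110 (#34) > …
#45 wins; payment is bid #4 in the ranking = £4,790.

#45 pays £4,790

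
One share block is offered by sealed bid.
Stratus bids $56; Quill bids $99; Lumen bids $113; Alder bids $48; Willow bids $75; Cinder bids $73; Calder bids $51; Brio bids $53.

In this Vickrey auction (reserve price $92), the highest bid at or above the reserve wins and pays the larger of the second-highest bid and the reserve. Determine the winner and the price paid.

Lumen pays $99

Vickrey auction (reserve price $92): the highest bid at or above the reserve wins and pays the larger of the second-highest bid and the reserve.
Bids ranked: 113 (Lumen) > 99 (Quill) > 75 (Willow) > 73 (Cinder) > 56 (Stratus) > 53 (Brio) > …
Highest eligible bid: Lumen at $113.
Second-highest bid $99 exceeds the reserve $92 → payment $99.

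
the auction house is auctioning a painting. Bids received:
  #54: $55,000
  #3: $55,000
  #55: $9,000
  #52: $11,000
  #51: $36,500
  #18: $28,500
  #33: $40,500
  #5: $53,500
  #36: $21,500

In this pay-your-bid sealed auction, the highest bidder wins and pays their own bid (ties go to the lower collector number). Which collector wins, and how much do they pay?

#3 pays $55,000

Bids in order: 55,000 (#3) > 55,000 (#54) > 53,500 (#5) > 40,500 (#33) > 36,500 (#51) > 28,500 (#18) > …
Tie at $55,000 → #3 wins by tie-break.
#3 has the highest bid and pays exactly that: $55,000.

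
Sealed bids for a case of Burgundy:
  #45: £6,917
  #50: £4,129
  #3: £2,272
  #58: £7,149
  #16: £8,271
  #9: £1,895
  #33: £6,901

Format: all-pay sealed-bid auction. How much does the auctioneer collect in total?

All-pay sealed-bid auction: the highest bidder wins the item, but every bidder pays their own bid.
Bids ranked: 8,271 (#16) > 7,149 (#58) > 6,917 (#45) > 6,901 (#33) > 4,129 (#50) > 2,272 (#3) > …
#16 wins with the top bid; all bids are sunk regardless.
Every bidder forfeits their bid regardless of winning.
Revenue = 6,917 + 4,129 + 2,272 + 7,149 + 8,271 + 1,895 + 6,901 = £37,534.

Total revenue: £37,534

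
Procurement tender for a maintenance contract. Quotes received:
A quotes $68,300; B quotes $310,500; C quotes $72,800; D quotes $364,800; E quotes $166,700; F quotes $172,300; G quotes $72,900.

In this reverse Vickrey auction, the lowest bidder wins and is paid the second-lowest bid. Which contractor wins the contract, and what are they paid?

Reverse Vickrey auction: the lowest bidder wins and is paid the second-lowest bid.
Bids in order: 68,300 (A) < 72,800 (C) < 72,900 (G) < 166,700 (E) < 172,300 (F) < 310,500 (B) < …
Second-price: A is paid C's bid of $72,800.

A is paid $72,800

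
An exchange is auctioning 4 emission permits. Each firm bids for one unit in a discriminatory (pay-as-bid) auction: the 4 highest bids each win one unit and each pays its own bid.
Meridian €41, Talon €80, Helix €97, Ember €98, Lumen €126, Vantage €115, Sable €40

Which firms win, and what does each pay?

Lumen €126, Vantage €115, Ember €98, Helix €97

Bids ranked high→low: 126 (Lumen), 115 (Vantage), 98 (Ember), 97 (Helix), 80 (Talon), 41 (Meridian), …
Winners (4 units): Lumen, Vantage, Ember, Helix.
Each winner pays its own bid: Lumen €126, Vantage €115, Ember €98, Helix €97.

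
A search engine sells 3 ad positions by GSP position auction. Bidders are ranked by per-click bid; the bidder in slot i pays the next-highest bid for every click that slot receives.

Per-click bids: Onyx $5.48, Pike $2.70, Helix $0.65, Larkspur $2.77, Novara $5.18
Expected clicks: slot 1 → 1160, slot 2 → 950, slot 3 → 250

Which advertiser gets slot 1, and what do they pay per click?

Per-click bids in order: $5.48 (Onyx) > $5.18 (Novara) > $2.77 (Larkspur) > $2.70 (Pike) > …
Slot 1 goes to the first-ranked bidder, Onyx, who pays the next bid down: $5.18/click.

Onyx; $5.18 per click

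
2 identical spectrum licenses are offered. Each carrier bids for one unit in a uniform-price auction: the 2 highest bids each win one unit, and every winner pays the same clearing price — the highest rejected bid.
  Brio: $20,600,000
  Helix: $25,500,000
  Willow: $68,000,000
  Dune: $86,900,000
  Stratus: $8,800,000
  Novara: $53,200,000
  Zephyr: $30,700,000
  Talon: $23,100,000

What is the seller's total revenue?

Ordering the bids: 86,900,000 (Dune), 68,000,000 (Willow), 53,200,000 (Novara), 30,700,000 (Zephyr), …
Top 2: Dune, Willow.
First losing bid is Novara's $53,200,000, which sets the uniform price.
Total revenue = 2 × $53,200,000 = $106,400,000.

Total revenue: $106,400,000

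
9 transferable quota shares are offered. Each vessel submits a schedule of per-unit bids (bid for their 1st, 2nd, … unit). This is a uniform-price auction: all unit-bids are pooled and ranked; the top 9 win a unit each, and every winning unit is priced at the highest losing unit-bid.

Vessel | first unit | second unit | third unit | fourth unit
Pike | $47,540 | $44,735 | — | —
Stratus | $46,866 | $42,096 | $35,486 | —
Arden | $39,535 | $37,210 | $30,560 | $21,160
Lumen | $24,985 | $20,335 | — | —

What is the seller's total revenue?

All unit-bids, highest first — top 9: 47,540 (Pike-1), 46,866 (Stratus-1), 44,735 (Pike-2), 42,096 (Stratus-2), 39,535 (Arden-1), 37,210 (Arden-2), 35,486 (Stratus-3), 30,560 (Arden-3), 24,985 (Lumen-1)
The (k+1)-th unit-bid is $21,160.
Allocation: Arden 3, Lumen 1, Pike 2, Stratus 3. Every unit priced at $21,160.
Revenue = 9 × 21,160 = $190,440.

Total revenue: $190,440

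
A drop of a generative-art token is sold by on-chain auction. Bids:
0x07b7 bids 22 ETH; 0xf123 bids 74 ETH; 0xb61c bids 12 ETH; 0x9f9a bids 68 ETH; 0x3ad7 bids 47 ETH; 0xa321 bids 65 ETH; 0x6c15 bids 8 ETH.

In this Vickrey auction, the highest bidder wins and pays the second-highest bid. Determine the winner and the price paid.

Rule: the highest bidder wins and pays the second-highest bid.
Sorting bids: 74 (0xf123) > 68 (0x9f9a) > 65 (0xa321) > 47 (0x3ad7) > 22 (0x07b7) > 12 (0xb61c) > …
0xf123 is highest; pays the second-highest bid, 68 ETH.

0xf123 pays 68 ETH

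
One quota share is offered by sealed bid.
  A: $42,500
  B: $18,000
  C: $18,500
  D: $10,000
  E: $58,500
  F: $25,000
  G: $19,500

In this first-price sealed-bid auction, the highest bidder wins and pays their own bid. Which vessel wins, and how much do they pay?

Sorting bids: 58,500 (E) > 42,500 (A) > 25,000 (F) > 19,500 (G) > 18,500 (C) > 18,000 (B) > …
E has the highest bid and pays exactly that: $58,500.

E pays $58,500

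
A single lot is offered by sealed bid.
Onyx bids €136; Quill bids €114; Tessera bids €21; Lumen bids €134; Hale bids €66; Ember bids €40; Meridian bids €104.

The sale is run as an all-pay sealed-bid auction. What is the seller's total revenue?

Sorting bids: 136 (Onyx) > 134 (Lumen) > 114 (Quill) > 104 (Meridian) > 66 (Hale) > 40 (Ember) > …
Every bidder forfeits their bid regardless of winning.
Revenue = 136 + 114 + 21 + 134 + 66 + 40 + 104 = €615.

Total revenue: €615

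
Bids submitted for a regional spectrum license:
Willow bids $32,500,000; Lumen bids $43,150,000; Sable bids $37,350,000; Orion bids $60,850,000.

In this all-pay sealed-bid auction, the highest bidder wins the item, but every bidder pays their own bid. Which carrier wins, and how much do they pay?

Orion pays $60,850,000

Bids in order: 60,850,000 (Orion) > 43,150,000 (Lumen) > 37,350,000 (Sable) > 32,500,000 (Willow)
Orion is highest and takes the item; every bidder forfeits their bid.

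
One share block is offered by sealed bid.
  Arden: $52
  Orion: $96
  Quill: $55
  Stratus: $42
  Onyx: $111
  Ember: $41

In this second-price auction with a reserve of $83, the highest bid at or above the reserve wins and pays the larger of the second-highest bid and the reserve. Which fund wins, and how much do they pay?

Bids ranked: 111 (Onyx) > 96 (Orion) > 55 (Quill) > 52 (Arden) > 42 (Stratus) > 41 (Ember)
Onyx has the top bid at or above the reserve ($111).
max(second-highest $96, reserve $83) = $96; the reserve does not bind.

Onyx pays $96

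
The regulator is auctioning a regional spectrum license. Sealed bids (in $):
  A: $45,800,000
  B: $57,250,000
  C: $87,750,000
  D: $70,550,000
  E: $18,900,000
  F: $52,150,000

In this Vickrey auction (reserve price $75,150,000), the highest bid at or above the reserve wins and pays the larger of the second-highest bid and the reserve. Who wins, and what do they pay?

C pays $75,150,000

Sorting bids: 87,750,000 (C) > 70,550,000 (D) > 57,250,000 (B) > 52,150,000 (F) > 45,800,000 (A) > 18,900,000 (E)
C has the top bid at or above the reserve ($87,750,000).
max(second-highest $70,550,000, reserve $75,150,000) = $75,150,000.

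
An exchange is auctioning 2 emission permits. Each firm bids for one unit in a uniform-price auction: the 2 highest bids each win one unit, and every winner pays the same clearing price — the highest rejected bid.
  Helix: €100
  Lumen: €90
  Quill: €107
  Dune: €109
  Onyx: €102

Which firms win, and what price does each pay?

Dune, Quill; each pays €102

Bids ranked high→low: 109 (Dune), 107 (Quill), 102 (Onyx), 100 (Helix), …
The 2 highest are Dune, Quill.
Highest unsuccessful bid: €102 → clearing price.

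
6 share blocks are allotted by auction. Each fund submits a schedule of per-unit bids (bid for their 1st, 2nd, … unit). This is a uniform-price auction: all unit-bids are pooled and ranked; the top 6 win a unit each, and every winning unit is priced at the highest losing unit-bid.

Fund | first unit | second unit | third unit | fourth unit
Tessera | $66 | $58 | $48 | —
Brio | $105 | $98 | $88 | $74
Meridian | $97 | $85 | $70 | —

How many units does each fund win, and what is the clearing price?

Brio 4, Meridian 2; clearing price $70

Pooled unit-bids ranked (top 6): 105 (Brio-1), 98 (Brio-2), 97 (Meridian-1), 88 (Brio-3), 85 (Meridian-2), 74 (Brio-4)
First bid not allocated: $70.
Allocation: Brio 4, Meridian 2.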